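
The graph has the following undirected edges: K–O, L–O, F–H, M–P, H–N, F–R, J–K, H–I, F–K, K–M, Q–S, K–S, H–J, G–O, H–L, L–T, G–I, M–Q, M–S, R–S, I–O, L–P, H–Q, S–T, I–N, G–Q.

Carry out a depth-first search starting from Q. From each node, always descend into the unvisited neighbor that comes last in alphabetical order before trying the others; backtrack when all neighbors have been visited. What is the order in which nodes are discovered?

Visit Q
Q → S
S → T
T → L
L → P
P → M
M → K
K → O
O → I
I → N
N → H
H → J
H → F
F → R
I → G

Q, S, T, L, P, M, K, O, I, N, H, J, F, R, G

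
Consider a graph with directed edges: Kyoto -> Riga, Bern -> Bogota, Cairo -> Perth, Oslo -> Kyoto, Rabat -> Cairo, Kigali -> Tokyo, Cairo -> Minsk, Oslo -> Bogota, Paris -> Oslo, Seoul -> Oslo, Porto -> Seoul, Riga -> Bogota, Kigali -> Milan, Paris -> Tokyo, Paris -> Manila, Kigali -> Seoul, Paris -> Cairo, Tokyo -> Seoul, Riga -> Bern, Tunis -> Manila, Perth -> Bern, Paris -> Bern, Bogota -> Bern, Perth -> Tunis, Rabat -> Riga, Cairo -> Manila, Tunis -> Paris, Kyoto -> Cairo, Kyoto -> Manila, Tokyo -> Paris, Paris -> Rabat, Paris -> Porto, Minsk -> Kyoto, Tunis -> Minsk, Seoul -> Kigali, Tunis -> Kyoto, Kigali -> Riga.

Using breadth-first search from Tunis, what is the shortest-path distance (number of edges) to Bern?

Level 0: Tunis
Level 1: Kyoto, Manila, Minsk, Paris
Level 2: Bern, Cairo, Oslo, Porto, Rabat, Riga, Tokyo
Level 3: Bogota, Perth, Seoul
Level 4: Kigali
Level 5: Milan
Bern first appears at level 2.

2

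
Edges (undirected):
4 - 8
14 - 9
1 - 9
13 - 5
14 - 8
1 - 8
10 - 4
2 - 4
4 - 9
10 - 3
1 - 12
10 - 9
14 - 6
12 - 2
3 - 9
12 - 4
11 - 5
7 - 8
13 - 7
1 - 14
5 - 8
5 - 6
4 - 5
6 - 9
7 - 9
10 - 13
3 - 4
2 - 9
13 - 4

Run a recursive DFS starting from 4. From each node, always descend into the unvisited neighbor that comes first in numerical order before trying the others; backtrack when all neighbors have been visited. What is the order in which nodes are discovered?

4, 2, 9, 1, 8, 5, 6, 14, 11, 13, 7, 10, 3, 12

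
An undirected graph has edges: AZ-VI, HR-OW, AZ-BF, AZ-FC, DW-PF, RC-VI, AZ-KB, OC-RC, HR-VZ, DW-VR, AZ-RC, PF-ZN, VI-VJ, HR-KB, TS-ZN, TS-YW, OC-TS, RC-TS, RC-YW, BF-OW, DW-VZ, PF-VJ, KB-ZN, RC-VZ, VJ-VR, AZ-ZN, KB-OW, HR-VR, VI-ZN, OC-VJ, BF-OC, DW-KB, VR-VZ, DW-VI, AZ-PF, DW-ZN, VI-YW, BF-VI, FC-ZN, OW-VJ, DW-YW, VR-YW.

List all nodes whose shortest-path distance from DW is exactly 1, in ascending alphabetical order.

KB, PF, VI, VR, VZ, YW, ZN

Level 0: DW
Level 1: KB, PF, VI, VR, VZ, YW, ZN
Level 2: AZ, BF, FC, HR, OW, RC, TS, VJ
Level 3: OC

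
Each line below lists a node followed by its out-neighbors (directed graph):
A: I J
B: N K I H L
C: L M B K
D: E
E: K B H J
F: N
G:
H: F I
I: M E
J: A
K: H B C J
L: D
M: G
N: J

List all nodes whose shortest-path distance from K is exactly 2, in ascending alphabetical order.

A, F, I, L, M, N

Level 0: K
Level 1: B, C, H, J
Level 2: A, F, I, L, M, N
Level 3: D, E, G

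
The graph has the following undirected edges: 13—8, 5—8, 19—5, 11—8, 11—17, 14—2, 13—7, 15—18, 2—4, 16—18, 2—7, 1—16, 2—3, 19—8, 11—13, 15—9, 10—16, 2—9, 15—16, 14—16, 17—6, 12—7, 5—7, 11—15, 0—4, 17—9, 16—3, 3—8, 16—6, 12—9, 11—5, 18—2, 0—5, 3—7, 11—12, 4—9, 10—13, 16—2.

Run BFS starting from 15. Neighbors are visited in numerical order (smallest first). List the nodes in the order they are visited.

Visit 15; enqueue 9, 11, 16, 18 → queue [9, 11, 16, 18]
Visit 9; enqueue 2, 4, 12, 17 → queue [11, 16, 18, 2, 4, 12, 17]
Visit 11; enqueue 5, 8, 13 → queue [16, 18, 2, 4, 12, 17, 5, 8, 13]
Visit 16; enqueue 1, 3, 6, 10, 14 → queue [18, 2, 4, 12, 17, 5, 8, 13, 1, 3, 6, 10, 14]
Visit 18 → queue [2, 4, 12, 17, 5, 8, 13, 1, 3, 6, 10, 14]
Visit 2; enqueue 7 → queue [4, 12, 17, 5, 8, 13, 1, 3, 6, 10, 14, 7]
Visit 4; enqueue 0 → queue [12, 17, 5, 8, 13, 1, 3, 6, 10, 14, 7, 0]
Visit 12 → queue [17, 5, 8, 13, 1, 3, 6, 10, 14, 7, 0]
Visit 17 → queue [5, 8, 13, 1, 3, 6, 10, 14, 7, 0]
Visit 5; enqueue 19 → queue [8, 13, 1, 3, 6, 10, 14, 7, 0, 19]
Visit 8 → queue [13, 1, 3, 6, 10, 14, 7, 0, 19]
Visit 13 → queue [1, 3, 6, 10, 14, 7, 0, 19]
Visit 1 → queue [3, 6, 10, 14, 7, 0, 19]
Visit 3 → queue [6, 10, 14, 7, 0, 19]
Visit 6 → queue [10, 14, 7, 0, 19]
Visit 10 → queue [14, 7, 0, 19]
Visit 14 → queue [7, 0, 19]
Visit 7 → queue [0, 19]
Visit 0 → queue [19]
Visit 19 → queue []

15, 9, 11, 16, 18, 2, 4, 12, 17, 5, 8, 13, 1, 3, 6, 10, 14, 7, 0, 19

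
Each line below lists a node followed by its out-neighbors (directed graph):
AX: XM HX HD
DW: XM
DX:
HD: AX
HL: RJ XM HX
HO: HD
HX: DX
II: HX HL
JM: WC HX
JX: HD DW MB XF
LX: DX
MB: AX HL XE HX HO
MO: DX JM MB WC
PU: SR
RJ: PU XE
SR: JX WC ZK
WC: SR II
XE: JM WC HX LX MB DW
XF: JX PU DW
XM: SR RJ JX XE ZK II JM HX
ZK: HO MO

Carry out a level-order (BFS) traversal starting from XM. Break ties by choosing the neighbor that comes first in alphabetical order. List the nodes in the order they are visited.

Visit XM; enqueue HX, II, JM, JX, RJ, SR, XE, ZK → queue [HX, II, JM, JX, RJ, SR, XE, ZK]
Visit HX; enqueue DX → queue [II, JM, JX, RJ, SR, XE, ZK, DX]
Visit II; enqueue HL → queue [JM, JX, RJ, SR, XE, ZK, DX, HL]
Visit JM; enqueue WC → queue [JX, RJ, SR, XE, ZK, DX, HL, WC]
Visit JX; enqueue DW, HD, MB, XF → queue [RJ, SR, XE, ZK, DX, HL, WC, DW, HD, MB, XF]
Visit RJ; enqueue PU → queue [SR, XE, ZK, DX, HL, WC, DW, HD, MB, XF, PU]
Visit SR → queue [XE, ZK, DX, HL, WC, DW, HD, MB, XF, PU]
Visit XE; enqueue LX → queue [ZK, DX, HL, WC, DW, HD, MB, XF, PU, LX]
Visit ZK; enqueue HO, MO → queue [DX, HL, WC, DW, HD, MB, XF, PU, LX, HO, MO]
Visit DX → queue [HL, WC, DW, HD, MB, XF, PU, LX, HO, MO]
Visit HL → queue [WC, DW, HD, MB, XF, PU, LX, HO, MO]
Visit WC → queue [DW, HD, MB, XF, PU, LX, HO, MO]
Visit DW → queue [HD, MB, XF, PU, LX, HO, MO]
Visit HD; enqueue AX → queue [MB, XF, PU, LX, HO, MO, AX]
Visit MB → queue [XF, PU, LX, HO, MO, AX]
Visit XF → queue [PU, LX, HO, MO, AX]
Visit PU → queue [LX, HO, MO, AX]
Visit LX → queue [HO, MO, AX]
Visit HO → queue [MO, AX]
Visit MO → queue [AX]
Visit AX → queue []

XM, HX, II, JM, JX, RJ, SR, XE, ZK, DX, HL, WC, DW, HD, MB, XF, PU, LX, HO, MO, AX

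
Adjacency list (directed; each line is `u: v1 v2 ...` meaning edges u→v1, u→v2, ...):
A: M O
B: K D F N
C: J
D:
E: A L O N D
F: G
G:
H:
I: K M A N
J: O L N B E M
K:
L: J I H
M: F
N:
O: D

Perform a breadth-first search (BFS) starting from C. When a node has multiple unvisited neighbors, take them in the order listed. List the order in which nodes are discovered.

C J O L N B E M D I H K F A G

Visit C; enqueue J → queue [J]
Visit J; enqueue O, L, N, B, E, M → queue [O, L, N, B, E, M]
Visit O; enqueue D → queue [L, N, B, E, M, D]
Visit L; enqueue I, H → queue [N, B, E, M, D, I, H]
Visit N → queue [B, E, M, D, I, H]
Visit B; enqueue K, F → queue [E, M, D, I, H, K, F]
Visit E; enqueue A → queue [M, D, I, H, K, F, A]
Visit M → queue [D, I, H, K, F, A]
Visit D → queue [I, H, K, F, A]
Visit I → queue [H, K, F, A]
Visit H → queue [K, F, A]
Visit K → queue [F, A]
Visit F; enqueue G → queue [A, G]
Visit A → queue [G]
Visit G → queue []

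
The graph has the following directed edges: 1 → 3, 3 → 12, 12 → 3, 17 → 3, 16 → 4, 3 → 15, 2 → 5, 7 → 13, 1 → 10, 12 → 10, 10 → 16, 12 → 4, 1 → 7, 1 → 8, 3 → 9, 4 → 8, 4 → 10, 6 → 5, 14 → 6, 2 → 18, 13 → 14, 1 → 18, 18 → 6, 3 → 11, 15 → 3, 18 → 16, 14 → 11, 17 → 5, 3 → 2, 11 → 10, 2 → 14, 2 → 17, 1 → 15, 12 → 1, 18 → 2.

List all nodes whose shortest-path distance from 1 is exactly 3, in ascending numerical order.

Level 0: 1
Level 1: 3, 7, 8, 10, 15, 18
Level 2: 2, 6, 9, 11, 12, 13, 16
Level 3: 4, 5, 14, 17

4, 5, 14, 17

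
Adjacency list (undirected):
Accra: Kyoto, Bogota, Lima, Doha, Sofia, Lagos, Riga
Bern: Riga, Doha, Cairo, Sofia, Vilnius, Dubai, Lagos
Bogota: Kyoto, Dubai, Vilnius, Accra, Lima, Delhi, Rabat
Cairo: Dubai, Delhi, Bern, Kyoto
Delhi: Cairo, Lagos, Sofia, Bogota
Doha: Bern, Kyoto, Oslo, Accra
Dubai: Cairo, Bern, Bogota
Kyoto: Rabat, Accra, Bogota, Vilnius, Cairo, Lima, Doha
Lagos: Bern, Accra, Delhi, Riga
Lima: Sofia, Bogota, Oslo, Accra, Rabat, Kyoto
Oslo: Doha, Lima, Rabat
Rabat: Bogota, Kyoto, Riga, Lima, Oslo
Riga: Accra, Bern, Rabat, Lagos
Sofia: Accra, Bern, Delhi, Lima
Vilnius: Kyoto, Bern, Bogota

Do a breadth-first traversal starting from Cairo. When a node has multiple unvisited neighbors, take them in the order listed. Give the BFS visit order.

Cairo Dubai Delhi Bern Kyoto Bogota Lagos Sofia Riga Doha Vilnius Rabat Accra Lima Oslo

Visit Cairo; enqueue Dubai, Delhi, Bern, Kyoto → queue [Dubai, Delhi, Bern, Kyoto]
Visit Dubai; enqueue Bogota → queue [Delhi, Bern, Kyoto, Bogota]
Visit Delhi; enqueue Lagos, Sofia → queue [Bern, Kyoto, Bogota, Lagos, Sofia]
Visit Bern; enqueue Riga, Doha, Vilnius → queue [Kyoto, Bogota, Lagos, Sofia, Riga, Doha, Vilnius]
Visit Kyoto; enqueue Rabat, Accra, Lima → queue [Bogota, Lagos, Sofia, Riga, Doha, Vilnius, Rabat, Accra, Lima]
Visit Bogota → queue [Lagos, Sofia, Riga, Doha, Vilnius, Rabat, Accra, Lima]
Visit Lagos → queue [Sofia, Riga, Doha, Vilnius, Rabat, Accra, Lima]
Visit Sofia → queue [Riga, Doha, Vilnius, Rabat, Accra, Lima]
Visit Riga → queue [Doha, Vilnius, Rabat, Accra, Lima]
Visit Doha; enqueue Oslo → queue [Vilnius, Rabat, Accra, Lima, Oslo]
Visit Vilnius → queue [Rabat, Accra, Lima, Oslo]
Visit Rabat → queue [Accra, Lima, Oslo]
Visit Accra → queue [Lima, Oslo]
Visit Lima → queue [Oslo]
Visit Oslo → queue []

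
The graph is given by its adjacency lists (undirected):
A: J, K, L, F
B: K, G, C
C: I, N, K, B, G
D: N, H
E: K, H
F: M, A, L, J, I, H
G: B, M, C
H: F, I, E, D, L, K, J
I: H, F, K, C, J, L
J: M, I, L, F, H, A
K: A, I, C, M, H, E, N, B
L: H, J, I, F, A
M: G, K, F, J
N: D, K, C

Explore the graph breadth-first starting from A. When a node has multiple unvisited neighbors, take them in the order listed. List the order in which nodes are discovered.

Visit A; enqueue J, K, L, F → queue [J, K, L, F]
Visit J; enqueue M, I, H → queue [K, L, F, M, I, H]
Visit K; enqueue C, E, N, B → queue [L, F, M, I, H, C, E, N, B]
Visit L → queue [F, M, I, H, C, E, N, B]
Visit F → queue [M, I, H, C, E, N, B]
Visit M; enqueue G → queue [I, H, C, E, N, B, G]
Visit I → queue [H, C, E, N, B, G]
Visit H; enqueue D → queue [C, E, N, B, G, D]
Visit C → queue [E, N, B, G, D]
Visit E → queue [N, B, G, D]
Visit N → queue [B, G, D]
Visit B → queue [G, D]
Visit G → queue [D]
Visit D → queue []

A -> J -> K -> L -> F -> M -> I -> H -> C -> E -> N -> B -> G -> D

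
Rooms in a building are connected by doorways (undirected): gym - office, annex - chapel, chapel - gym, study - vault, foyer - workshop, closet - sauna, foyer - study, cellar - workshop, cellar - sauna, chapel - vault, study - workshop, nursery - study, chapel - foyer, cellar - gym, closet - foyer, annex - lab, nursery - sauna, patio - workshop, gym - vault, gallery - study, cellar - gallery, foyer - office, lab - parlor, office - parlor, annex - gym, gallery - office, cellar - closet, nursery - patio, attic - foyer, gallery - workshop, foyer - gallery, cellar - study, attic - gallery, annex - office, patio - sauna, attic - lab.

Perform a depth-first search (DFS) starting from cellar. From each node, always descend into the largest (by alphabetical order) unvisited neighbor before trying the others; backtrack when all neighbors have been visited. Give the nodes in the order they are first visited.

cellar, workshop, study, vault, gym, office, parlor, lab, attic, gallery, foyer, closet, sauna, patio, nursery, chapel, annex

Visit cellar
cellar → workshop
workshop → study
study → vault
vault → gym
gym → office
office → parlor
parlor → lab
lab → attic
attic → gallery
gallery → foyer
foyer → closet
closet → sauna
sauna → patio
patio → nursery
foyer → chapel
chapel → annex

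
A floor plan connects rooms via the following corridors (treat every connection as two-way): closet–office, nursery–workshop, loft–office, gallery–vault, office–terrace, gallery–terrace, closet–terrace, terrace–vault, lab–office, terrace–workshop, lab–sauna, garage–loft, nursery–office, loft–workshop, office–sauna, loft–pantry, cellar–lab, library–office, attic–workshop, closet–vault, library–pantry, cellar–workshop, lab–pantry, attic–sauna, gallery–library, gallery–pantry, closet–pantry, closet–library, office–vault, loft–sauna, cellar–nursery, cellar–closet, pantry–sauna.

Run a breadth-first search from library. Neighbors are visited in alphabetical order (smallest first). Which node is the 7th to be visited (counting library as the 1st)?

terrace

Visit library; enqueue closet, gallery, office, pantry → queue [closet, gallery, office, pantry]
Visit closet; enqueue cellar, terrace, vault → queue [gallery, office, pantry, cellar, terrace, vault]
Visit gallery → queue [office, pantry, cellar, terrace, vault]
Visit office; enqueue lab, loft, nursery, sauna → queue [pantry, cellar, terrace, vault, lab, loft, nursery, sauna]
Visit pantry → queue [cellar, terrace, vault, lab, loft, nursery, sauna]
Visit cellar; enqueue workshop → queue [terrace, vault, lab, loft, nursery, sauna, workshop]
Visit terrace → queue [vault, lab, loft, nursery, sauna, workshop]
Visit vault → queue [lab, loft, nursery, sauna, workshop]
Visit lab → queue [loft, nursery, sauna, workshop]
Visit loft; enqueue garage → queue [nursery, sauna, workshop, garage]
Visit nursery → queue [sauna, workshop, garage]
Visit sauna; enqueue attic → queue [workshop, garage, attic]
Visit workshop → queue [garage, attic]
Visit garage → queue [attic]
Visit attic → queue []

Visit order: library, closet, gallery, office, pantry, cellar, terrace, vault, lab, loft, nursery, sauna, workshop, garage, attic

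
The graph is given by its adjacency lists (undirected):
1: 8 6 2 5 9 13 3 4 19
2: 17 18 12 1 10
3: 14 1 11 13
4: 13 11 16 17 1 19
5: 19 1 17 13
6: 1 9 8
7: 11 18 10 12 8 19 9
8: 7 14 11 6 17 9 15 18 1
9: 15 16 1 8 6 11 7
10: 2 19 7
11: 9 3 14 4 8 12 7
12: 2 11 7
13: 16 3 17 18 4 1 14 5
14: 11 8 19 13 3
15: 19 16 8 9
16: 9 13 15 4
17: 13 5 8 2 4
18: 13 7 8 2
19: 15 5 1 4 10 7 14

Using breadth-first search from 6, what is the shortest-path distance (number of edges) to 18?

2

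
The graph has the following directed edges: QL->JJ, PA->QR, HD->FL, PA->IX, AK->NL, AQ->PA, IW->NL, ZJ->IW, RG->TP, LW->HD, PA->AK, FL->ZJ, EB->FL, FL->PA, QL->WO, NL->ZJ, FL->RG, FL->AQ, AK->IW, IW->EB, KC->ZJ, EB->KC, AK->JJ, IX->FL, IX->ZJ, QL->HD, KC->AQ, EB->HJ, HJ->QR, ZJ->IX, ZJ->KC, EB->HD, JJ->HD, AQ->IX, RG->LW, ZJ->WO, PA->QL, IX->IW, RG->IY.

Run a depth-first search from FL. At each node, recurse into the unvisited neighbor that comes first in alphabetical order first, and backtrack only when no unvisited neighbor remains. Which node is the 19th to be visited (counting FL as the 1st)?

LW

Visit FL
FL → AQ
AQ → IX
IX → IW
IW → EB
EB → HD
EB → HJ
HJ → QR
EB → KC
KC → ZJ
ZJ → WO
IW → NL
AQ → PA
PA → AK
AK → JJ
PA → QL
FL → RG
RG → IY
RG → LW
RG → TP

Visit order: FL, AQ, IX, IW, EB, HD, HJ, QR, KC, ZJ, WO, NL, PA, AK, JJ, QL, RG, IY, LW, TP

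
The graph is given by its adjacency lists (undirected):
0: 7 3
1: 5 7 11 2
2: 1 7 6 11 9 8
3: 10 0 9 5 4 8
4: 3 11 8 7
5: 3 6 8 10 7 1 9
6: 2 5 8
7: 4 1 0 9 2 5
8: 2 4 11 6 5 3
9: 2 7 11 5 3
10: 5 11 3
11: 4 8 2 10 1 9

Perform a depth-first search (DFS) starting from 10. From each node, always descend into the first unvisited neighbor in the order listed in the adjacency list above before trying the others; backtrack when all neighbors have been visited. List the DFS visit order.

10, 5, 3, 0, 7, 4, 11, 8, 2, 1, 6, 9

Visit 10
10 → 5
5 → 3
3 → 0
0 → 7
7 → 4
4 → 11
11 → 8
8 → 2
2 → 1
2 → 6
2 → 9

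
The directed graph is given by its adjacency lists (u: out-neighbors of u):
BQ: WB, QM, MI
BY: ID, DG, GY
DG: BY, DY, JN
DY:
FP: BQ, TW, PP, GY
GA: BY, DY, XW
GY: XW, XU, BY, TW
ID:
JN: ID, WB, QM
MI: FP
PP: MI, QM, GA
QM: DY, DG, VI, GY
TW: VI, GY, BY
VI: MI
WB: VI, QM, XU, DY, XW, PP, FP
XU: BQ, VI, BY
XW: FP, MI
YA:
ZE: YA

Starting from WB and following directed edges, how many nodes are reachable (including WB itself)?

BFS from WB visits: WB, VI, QM, XU, DY, XW, PP, FP, MI, DG, GY, BQ, BY, GA, TW, JN, ID
Reachable nodes: 17 of 19 total.

17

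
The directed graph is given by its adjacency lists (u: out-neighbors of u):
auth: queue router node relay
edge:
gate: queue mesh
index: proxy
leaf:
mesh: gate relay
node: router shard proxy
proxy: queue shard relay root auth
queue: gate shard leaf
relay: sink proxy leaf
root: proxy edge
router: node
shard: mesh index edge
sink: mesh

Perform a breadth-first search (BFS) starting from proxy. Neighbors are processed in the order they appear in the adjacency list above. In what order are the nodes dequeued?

proxy → queue → shard → relay → root → auth → gate → leaf → mesh → index → edge → sink → router → node

Visit proxy; enqueue queue, shard, relay, root, auth → queue [queue, shard, relay, root, auth]
Visit queue; enqueue gate, leaf → queue [shard, relay, root, auth, gate, leaf]
Visit shard; enqueue mesh, index, edge → queue [relay, root, auth, gate, leaf, mesh, index, edge]
Visit relay; enqueue sink → queue [root, auth, gate, leaf, mesh, index, edge, sink]
Visit root → queue [auth, gate, leaf, mesh, index, edge, sink]
Visit auth; enqueue router, node → queue [gate, leaf, mesh, index, edge, sink, router, node]
Visit gate → queue [leaf, mesh, index, edge, sink, router, node]
Visit leaf → queue [mesh, index, edge, sink, router, node]
Visit mesh → queue [index, edge, sink, router, node]
Visit index → queue [edge, sink, router, node]
Visit edge → queue [sink, router, node]
Visit sink → queue [router, node]
Visit router → queue [node]
Visit node → queue []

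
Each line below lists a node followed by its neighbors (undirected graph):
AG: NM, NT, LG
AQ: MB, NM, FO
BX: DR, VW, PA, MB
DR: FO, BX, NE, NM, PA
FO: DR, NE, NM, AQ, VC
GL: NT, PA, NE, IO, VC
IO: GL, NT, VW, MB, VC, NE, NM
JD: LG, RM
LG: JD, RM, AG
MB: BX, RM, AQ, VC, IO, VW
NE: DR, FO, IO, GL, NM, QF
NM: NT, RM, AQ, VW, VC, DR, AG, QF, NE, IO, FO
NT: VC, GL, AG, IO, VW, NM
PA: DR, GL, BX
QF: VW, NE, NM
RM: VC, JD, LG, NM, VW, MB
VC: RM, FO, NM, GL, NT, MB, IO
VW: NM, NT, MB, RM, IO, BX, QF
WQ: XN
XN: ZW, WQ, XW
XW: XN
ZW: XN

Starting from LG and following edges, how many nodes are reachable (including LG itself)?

BFS from LG visits: LG, JD, RM, AG, VC, NM, VW, MB, NT, FO, GL, IO, AQ, DR, QF, NE, BX, PA
Reachable nodes: 18 of 22 total.

18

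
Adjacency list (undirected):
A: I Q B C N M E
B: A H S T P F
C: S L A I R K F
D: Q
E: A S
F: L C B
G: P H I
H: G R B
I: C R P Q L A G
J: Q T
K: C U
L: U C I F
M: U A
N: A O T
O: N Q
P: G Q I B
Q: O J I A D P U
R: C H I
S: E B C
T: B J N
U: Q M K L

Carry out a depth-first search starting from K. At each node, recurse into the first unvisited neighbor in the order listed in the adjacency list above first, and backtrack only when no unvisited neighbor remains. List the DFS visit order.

K → C → S → E → A → I → R → H → G → P → Q → O → N → T → B → F → L → U → M → J → D

Visit K
K → C
C → S
S → E
E → A
A → I
I → R
R → H
H → G
G → P
P → Q
Q → O
O → N
N → T
T → B
B → F
F → L
L → U
U → M
T → J
Q → D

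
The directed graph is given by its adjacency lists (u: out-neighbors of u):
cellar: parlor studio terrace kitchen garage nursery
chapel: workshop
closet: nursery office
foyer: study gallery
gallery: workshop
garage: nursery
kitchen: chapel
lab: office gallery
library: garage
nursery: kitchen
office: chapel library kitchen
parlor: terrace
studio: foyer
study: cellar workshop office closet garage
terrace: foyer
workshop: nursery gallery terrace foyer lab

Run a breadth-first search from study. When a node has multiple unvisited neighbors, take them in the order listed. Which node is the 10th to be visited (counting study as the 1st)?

Visit study; enqueue cellar, workshop, office, closet, garage → queue [cellar, workshop, office, closet, garage]
Visit cellar; enqueue parlor, studio, terrace, kitchen, nursery → queue [workshop, office, closet, garage, parlor, studio, terrace, kitchen, nursery]
Visit workshop; enqueue gallery, foyer, lab → queue [office, closet, garage, parlor, studio, terrace, kitchen, nursery, gallery, foyer, lab]
Visit office; enqueue chapel, library → queue [closet, garage, parlor, studio, terrace, kitchen, nursery, gallery, foyer, lab, chapel, library]
Visit closet → queue [garage, parlor, studio, terrace, kitchen, nursery, gallery, foyer, lab, chapel, library]
Visit garage → queue [parlor, studio, terrace, kitchen, nursery, gallery, foyer, lab, chapel, library]
Visit parlor → queue [studio, terrace, kitchen, nursery, gallery, foyer, lab, chapel, library]
Visit studio → queue [terrace, kitchen, nursery, gallery, foyer, lab, chapel, library]
Visit terrace → queue [kitchen, nursery, gallery, foyer, lab, chapel, library]
Visit kitchen → queue [nursery, gallery, foyer, lab, chapel, library]
Visit nursery → queue [gallery, foyer, lab, chapel, library]
Visit gallery → queue [foyer, lab, chapel, library]
Visit foyer → queue [lab, chapel, library]
Visit lab → queue [chapel, library]
Visit chapel → queue [library]
Visit library → queue []

Visit order: study, cellar, workshop, office, closet, garage, parlor, studio, terrace, kitchen, nursery, gallery, foyer, lab, chapel, library

kitchen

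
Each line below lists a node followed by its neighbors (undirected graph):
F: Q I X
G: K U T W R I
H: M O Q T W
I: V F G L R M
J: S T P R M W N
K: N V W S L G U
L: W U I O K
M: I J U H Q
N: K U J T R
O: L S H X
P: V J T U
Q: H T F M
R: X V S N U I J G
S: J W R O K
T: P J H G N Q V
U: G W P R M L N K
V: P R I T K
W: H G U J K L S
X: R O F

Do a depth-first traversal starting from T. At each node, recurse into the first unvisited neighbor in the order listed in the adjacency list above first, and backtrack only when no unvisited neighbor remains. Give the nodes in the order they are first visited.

Visit T
T → P
P → V
V → R
R → X
X → O
O → L
L → W
W → H
H → M
M → I
I → F
F → Q
I → G
G → K
K → N
N → U
N → J
J → S

T, P, V, R, X, O, L, W, H, M, I, F, Q, G, K, N, U, J, S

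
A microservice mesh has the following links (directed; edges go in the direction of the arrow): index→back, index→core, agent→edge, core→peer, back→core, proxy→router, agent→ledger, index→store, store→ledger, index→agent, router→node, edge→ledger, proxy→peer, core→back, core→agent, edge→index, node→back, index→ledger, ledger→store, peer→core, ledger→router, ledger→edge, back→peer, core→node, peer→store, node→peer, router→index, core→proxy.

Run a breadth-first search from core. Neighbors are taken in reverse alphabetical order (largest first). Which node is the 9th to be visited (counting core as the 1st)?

Visit core; enqueue proxy, peer, node, back, agent → queue [proxy, peer, node, back, agent]
Visit proxy; enqueue router → queue [peer, node, back, agent, router]
Visit peer; enqueue store → queue [node, back, agent, router, store]
Visit node → queue [back, agent, router, store]
Visit back → queue [agent, router, store]
Visit agent; enqueue ledger, edge → queue [router, store, ledger, edge]
Visit router; enqueue index → queue [store, ledger, edge, index]
Visit store → queue [ledger, edge, index]
Visit ledger → queue [edge, index]
Visit edge → queue [index]
Visit index → queue []

Visit order: core, proxy, peer, node, back, agent, router, store, ledger, edge, index

ledger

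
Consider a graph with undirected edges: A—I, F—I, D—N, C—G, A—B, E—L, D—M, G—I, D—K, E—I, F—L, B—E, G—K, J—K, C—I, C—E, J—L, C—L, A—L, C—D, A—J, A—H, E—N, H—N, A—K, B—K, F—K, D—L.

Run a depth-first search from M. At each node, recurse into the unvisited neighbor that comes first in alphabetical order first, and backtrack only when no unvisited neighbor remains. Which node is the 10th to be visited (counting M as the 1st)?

F

Visit M
M → D
D → C
C → E
E → B
B → A
A → H
H → N
A → I
I → F
F → K
K → G
K → J
J → L

Visit order: M, D, C, E, B, A, H, N, I, F, K, G, J, L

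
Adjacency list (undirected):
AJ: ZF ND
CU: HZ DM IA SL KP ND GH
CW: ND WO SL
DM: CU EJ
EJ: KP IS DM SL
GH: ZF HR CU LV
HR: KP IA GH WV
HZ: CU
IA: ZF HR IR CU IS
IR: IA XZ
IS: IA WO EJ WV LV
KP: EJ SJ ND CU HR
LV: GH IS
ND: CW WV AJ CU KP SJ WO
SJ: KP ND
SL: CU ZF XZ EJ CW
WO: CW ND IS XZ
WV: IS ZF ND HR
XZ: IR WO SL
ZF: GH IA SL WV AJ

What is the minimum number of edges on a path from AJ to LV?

Level 0: AJ
Level 1: ND, ZF
Level 2: CU, CW, GH, IA, KP, SJ, SL, WO, WV
Level 3: DM, EJ, HR, HZ, IR, IS, LV, XZ
LV first appears at level 3.

3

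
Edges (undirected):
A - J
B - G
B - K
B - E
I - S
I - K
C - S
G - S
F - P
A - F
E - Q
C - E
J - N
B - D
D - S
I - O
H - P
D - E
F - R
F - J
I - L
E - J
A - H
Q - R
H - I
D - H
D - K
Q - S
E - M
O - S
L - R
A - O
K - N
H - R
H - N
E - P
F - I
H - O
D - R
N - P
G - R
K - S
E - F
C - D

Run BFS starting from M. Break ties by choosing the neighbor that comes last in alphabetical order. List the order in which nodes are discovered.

Visit M; enqueue E → queue [E]
Visit E; enqueue Q, P, J, F, D, C, B → queue [Q, P, J, F, D, C, B]
Visit Q; enqueue S, R → queue [P, J, F, D, C, B, S, R]
Visit P; enqueue N, H → queue [J, F, D, C, B, S, R, N, H]
Visit J; enqueue A → queue [F, D, C, B, S, R, N, H, A]
Visit F; enqueue I → queue [D, C, B, S, R, N, H, A, I]
Visit D; enqueue K → queue [C, B, S, R, N, H, A, I, K]
Visit C → queue [B, S, R, N, H, A, I, K]
Visit B; enqueue G → queue [S, R, N, H, A, I, K, G]
Visit S; enqueue O → queue [R, N, H, A, I, K, G, O]
Visit R; enqueue L → queue [N, H, A, I, K, G, O, L]
Visit N → queue [H, A, I, K, G, O, L]
Visit H → queue [A, I, K, G, O, L]
Visit A → queue [I, K, G, O, L]
Visit I → queue [K, G, O, L]
Visit K → queue [G, O, L]
Visit G → queue [O, L]
Visit O → queue [L]
Visit L → queue []

M → E → Q → P → J → F → D → C → B → S → R → N → H → A → I → K → G → O → L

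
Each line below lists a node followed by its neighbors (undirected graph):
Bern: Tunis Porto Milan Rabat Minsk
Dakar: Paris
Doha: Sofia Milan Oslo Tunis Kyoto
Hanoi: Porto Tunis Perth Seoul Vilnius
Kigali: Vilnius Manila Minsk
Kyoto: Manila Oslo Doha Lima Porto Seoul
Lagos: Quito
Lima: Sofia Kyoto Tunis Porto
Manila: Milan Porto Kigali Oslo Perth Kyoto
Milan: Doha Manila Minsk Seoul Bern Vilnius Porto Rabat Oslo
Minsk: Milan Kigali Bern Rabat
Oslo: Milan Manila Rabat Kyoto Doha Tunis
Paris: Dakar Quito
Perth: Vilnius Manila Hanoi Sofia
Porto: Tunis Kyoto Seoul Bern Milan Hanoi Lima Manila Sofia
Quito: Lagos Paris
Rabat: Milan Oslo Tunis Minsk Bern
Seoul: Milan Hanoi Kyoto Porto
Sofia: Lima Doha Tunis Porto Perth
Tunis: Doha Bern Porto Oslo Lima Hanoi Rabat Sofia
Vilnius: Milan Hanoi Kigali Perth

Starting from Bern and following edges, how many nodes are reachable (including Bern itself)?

BFS from Bern visits: Bern, Tunis, Porto, Milan, Rabat, Minsk, Doha, Oslo, Lima, Hanoi, Sofia, Kyoto, Seoul, Manila, Vilnius, Kigali, Perth
Reachable nodes: 17 of 21 total.

17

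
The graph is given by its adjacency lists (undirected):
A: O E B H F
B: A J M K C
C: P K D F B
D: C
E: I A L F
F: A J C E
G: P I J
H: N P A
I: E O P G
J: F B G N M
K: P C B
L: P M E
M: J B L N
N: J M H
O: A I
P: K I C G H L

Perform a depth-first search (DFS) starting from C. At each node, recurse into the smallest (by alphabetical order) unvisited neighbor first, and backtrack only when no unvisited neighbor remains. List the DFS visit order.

Visit C
C → B
B → A
A → E
E → F
F → J
J → G
G → I
I → O
I → P
P → H
H → N
N → M
M → L
P → K
C → D

C → B → A → E → F → J → G → I → O → P → H → N → M → L → K → D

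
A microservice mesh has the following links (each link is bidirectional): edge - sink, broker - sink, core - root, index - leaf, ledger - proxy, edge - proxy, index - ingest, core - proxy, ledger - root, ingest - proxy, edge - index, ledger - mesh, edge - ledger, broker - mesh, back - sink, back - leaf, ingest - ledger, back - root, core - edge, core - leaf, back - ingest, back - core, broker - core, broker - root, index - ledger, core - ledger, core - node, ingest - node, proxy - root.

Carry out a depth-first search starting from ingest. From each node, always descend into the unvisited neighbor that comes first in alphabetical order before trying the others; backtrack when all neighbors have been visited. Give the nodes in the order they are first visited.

ingest → back → core → broker → mesh → ledger → edge → index → leaf → proxy → root → sink → node

Visit ingest
ingest → back
back → core
core → broker
broker → mesh
mesh → ledger
ledger → edge
edge → index
index → leaf
edge → proxy
proxy → root
edge → sink
core → node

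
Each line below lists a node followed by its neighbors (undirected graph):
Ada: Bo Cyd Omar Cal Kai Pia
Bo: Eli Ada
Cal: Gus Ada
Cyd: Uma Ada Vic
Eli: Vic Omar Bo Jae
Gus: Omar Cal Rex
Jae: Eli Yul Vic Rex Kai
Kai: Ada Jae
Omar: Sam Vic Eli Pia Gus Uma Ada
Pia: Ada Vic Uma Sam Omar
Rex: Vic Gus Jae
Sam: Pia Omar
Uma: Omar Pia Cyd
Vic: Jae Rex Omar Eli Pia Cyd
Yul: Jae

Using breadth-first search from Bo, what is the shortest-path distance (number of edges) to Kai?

Level 0: Bo
Level 1: Ada, Eli
Level 2: Cal, Cyd, Jae, Kai, Omar, Pia, Vic
Level 3: Gus, Rex, Sam, Uma, Yul
Kai first appears at level 2.

2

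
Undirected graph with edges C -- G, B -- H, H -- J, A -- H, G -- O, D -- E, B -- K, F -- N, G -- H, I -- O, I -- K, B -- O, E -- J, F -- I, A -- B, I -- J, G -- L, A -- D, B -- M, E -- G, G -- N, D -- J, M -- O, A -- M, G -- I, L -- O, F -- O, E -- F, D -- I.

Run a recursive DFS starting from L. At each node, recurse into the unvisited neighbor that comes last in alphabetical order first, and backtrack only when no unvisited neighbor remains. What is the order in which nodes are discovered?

L O M B K I J H G N F E D A C

Visit L
L → O
O → M
M → B
B → K
K → I
I → J
J → H
H → G
G → N
N → F
F → E
E → D
D → A
G → C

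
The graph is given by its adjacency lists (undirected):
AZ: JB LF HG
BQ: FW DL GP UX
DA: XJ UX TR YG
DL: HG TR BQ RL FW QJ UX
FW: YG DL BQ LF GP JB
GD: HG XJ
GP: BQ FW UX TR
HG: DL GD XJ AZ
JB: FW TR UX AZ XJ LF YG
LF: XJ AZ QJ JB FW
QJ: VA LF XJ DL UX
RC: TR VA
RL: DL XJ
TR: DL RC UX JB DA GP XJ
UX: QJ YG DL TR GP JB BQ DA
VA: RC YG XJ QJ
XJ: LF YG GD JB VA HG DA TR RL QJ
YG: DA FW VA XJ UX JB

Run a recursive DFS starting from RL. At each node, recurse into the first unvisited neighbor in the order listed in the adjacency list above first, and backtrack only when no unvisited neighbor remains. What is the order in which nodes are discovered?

RL, DL, HG, GD, XJ, LF, AZ, JB, FW, YG, DA, UX, QJ, VA, RC, TR, GP, BQ

Visit RL
RL → DL
DL → HG
HG → GD
GD → XJ
XJ → LF
LF → AZ
AZ → JB
JB → FW
FW → YG
YG → DA
DA → UX
UX → QJ
QJ → VA
VA → RC
RC → TR
TR → GP
GP → BQ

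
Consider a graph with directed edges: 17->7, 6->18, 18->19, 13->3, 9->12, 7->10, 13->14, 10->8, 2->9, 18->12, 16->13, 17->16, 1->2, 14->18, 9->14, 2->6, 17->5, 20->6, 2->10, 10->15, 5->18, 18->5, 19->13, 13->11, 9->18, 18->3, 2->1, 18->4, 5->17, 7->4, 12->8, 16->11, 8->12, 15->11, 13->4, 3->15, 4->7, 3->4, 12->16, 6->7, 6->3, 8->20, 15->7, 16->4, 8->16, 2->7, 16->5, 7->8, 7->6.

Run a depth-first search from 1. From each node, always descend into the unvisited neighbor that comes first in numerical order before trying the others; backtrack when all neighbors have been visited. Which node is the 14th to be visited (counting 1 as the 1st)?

13

Visit 1
1 → 2
2 → 6
6 → 3
3 → 4
4 → 7
7 → 8
8 → 12
12 → 16
16 → 5
5 → 17
5 → 18
18 → 19
19 → 13
13 → 11
13 → 14
8 → 20
7 → 10
10 → 15
2 → 9

Visit order: 1, 2, 6, 3, 4, 7, 8, 12, 16, 5, 17, 18, 19, 13, 11, 14, 20, 10, 15, 9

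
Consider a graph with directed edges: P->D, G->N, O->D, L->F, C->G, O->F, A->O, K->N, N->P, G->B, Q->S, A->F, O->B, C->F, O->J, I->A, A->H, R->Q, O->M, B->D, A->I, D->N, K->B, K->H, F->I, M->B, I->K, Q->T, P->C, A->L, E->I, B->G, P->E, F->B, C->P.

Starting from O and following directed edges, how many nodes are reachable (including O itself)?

BFS from O visits: O, M, J, F, D, B, I, N, G, K, A, P, H, L, E, C
Reachable nodes: 16 of 20 total.

16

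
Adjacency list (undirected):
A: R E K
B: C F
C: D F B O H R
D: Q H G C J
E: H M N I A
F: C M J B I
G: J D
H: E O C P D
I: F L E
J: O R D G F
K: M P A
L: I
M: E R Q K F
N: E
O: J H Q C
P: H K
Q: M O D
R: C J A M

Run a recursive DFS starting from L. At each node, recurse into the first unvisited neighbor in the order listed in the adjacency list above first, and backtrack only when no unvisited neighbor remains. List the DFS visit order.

L I F C D Q M E H O J R A K P G N B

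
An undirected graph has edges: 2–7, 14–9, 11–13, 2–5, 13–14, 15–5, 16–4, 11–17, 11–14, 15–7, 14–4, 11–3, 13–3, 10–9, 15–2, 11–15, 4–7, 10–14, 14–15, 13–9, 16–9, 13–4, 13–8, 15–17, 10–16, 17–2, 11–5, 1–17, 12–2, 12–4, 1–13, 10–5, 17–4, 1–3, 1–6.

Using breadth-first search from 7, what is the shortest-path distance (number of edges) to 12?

Level 0: 7
Level 1: 2, 4, 15
Level 2: 5, 11, 12, 13, 14, 16, 17
Level 3: 1, 3, 8, 9, 10
Level 4: 6
12 first appears at level 2.

2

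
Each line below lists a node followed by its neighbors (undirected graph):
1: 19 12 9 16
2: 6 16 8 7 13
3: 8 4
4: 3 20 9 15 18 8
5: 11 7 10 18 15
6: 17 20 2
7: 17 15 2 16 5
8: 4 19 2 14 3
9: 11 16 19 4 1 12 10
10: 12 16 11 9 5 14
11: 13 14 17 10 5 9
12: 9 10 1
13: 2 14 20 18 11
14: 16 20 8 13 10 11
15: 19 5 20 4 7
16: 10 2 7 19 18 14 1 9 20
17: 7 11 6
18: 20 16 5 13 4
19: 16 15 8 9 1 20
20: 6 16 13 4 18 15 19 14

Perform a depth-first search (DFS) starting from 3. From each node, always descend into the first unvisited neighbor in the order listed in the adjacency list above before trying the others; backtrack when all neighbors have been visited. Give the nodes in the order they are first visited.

3, 8, 4, 20, 6, 17, 7, 15, 19, 16, 10, 12, 9, 11, 13, 2, 14, 18, 5, 1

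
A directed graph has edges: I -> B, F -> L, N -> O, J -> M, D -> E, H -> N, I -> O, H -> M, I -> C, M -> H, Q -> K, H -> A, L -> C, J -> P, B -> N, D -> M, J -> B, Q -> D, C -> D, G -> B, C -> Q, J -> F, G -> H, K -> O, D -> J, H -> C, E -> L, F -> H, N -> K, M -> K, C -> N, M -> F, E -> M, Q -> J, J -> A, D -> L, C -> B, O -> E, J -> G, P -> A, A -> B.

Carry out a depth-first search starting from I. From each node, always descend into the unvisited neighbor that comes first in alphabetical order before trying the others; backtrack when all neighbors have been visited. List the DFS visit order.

I, B, N, K, O, E, L, C, D, J, A, F, H, M, G, P, Q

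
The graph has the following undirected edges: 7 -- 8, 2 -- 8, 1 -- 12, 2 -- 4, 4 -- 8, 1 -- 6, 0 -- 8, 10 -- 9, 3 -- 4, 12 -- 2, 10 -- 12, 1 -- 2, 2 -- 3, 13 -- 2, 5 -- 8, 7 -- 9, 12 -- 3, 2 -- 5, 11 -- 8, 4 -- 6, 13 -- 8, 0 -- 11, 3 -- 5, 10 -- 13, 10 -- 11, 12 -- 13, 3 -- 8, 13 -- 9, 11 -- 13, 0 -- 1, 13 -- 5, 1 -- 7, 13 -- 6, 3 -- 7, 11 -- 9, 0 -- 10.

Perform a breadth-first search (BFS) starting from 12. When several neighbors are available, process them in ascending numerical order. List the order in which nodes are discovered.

12 → 1 → 2 → 3 → 10 → 13 → 0 → 6 → 7 → 4 → 5 → 8 → 9 → 11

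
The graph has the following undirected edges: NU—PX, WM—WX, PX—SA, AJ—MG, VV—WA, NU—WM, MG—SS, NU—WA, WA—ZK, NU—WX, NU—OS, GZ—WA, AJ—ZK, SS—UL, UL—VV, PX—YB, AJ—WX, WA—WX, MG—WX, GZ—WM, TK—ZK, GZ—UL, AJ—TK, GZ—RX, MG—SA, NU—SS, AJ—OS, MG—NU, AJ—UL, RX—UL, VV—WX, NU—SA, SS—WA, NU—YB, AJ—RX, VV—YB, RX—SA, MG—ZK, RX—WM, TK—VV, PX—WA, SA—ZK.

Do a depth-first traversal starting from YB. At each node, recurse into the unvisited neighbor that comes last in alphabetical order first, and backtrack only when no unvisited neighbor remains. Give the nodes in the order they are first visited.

Visit YB
YB → VV
VV → WX
WX → WM
WM → RX
RX → UL
UL → SS
SS → WA
WA → ZK
ZK → TK
TK → AJ
AJ → OS
OS → NU
NU → SA
SA → PX
SA → MG
WA → GZ

YB VV WX WM RX UL SS WA ZK TK AJ OS NU SA PX MG GZ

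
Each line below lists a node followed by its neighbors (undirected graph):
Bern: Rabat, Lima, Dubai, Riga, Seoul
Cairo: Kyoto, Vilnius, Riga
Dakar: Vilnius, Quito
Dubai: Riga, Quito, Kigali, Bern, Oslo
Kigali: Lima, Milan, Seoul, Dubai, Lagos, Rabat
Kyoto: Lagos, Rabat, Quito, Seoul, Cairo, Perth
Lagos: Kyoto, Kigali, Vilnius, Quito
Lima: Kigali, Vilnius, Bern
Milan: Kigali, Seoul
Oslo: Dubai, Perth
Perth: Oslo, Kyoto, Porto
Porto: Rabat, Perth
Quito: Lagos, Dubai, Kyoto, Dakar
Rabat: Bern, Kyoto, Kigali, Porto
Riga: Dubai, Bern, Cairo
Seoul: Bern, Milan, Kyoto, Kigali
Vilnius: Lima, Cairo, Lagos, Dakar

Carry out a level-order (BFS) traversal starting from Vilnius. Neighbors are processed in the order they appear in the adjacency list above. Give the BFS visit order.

Vilnius, Lima, Cairo, Lagos, Dakar, Kigali, Bern, Kyoto, Riga, Quito, Milan, Seoul, Dubai, Rabat, Perth, Oslo, Porto

Visit Vilnius; enqueue Lima, Cairo, Lagos, Dakar → queue [Lima, Cairo, Lagos, Dakar]
Visit Lima; enqueue Kigali, Bern → queue [Cairo, Lagos, Dakar, Kigali, Bern]
Visit Cairo; enqueue Kyoto, Riga → queue [Lagos, Dakar, Kigali, Bern, Kyoto, Riga]
Visit Lagos; enqueue Quito → queue [Dakar, Kigali, Bern, Kyoto, Riga, Quito]
Visit Dakar → queue [Kigali, Bern, Kyoto, Riga, Quito]
Visit Kigali; enqueue Milan, Seoul, Dubai, Rabat → queue [Bern, Kyoto, Riga, Quito, Milan, Seoul, Dubai, Rabat]
Visit Bern → queue [Kyoto, Riga, Quito, Milan, Seoul, Dubai, Rabat]
Visit Kyoto; enqueue Perth → queue [Riga, Quito, Milan, Seoul, Dubai, Rabat, Perth]
Visit Riga → queue [Quito, Milan, Seoul, Dubai, Rabat, Perth]
Visit Quito → queue [Milan, Seoul, Dubai, Rabat, Perth]
Visit Milan → queue [Seoul, Dubai, Rabat, Perth]
Visit Seoul → queue [Dubai, Rabat, Perth]
Visit Dubai; enqueue Oslo → queue [Rabat, Perth, Oslo]
Visit Rabat; enqueue Porto → queue [Perth, Oslo, Porto]
Visit Perth → queue [Oslo, Porto]
Visit Oslo → queue [Porto]
Visit Porto → queue []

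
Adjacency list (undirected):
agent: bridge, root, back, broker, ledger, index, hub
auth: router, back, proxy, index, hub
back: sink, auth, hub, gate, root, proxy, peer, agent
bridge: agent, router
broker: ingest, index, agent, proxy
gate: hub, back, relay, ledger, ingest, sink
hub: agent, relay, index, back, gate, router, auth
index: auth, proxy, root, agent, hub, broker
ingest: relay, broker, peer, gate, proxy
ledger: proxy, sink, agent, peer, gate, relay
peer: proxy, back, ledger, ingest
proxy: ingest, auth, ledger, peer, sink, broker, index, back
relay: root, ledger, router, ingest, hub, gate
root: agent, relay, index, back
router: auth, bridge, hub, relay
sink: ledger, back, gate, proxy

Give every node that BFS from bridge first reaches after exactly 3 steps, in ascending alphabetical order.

gate, ingest, peer, proxy, sink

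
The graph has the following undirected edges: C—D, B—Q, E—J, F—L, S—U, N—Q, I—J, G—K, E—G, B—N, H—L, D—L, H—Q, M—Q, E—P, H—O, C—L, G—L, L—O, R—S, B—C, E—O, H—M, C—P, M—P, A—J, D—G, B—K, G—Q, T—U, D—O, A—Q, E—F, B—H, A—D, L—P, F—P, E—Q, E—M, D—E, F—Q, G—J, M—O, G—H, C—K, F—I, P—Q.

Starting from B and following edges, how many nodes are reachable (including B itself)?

17

BFS from B visits: B, C, H, K, N, Q, D, L, P, G, M, O, A, E, F, J, I
Reachable nodes: 17 of 21 total.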